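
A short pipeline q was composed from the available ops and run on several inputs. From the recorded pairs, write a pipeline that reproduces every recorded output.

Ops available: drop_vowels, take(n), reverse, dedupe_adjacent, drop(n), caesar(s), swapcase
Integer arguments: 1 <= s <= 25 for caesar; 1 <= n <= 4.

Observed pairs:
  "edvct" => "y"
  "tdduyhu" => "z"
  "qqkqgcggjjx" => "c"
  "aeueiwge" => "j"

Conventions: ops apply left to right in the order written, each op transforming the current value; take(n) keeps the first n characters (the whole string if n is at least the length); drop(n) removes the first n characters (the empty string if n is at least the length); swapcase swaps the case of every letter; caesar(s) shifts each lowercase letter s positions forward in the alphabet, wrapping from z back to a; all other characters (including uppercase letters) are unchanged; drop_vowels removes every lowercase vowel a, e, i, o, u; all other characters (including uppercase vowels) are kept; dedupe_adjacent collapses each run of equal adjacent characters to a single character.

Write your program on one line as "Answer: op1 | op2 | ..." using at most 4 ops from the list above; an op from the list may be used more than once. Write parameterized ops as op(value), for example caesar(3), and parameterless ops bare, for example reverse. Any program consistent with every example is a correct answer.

caesar(9) | reverse | take(1) | caesar(22)

Check, running the answer program on each example:
  "edvct" -> "nmelc" -> "clemn" -> "c" -> "y"
  "tdduyhu" -> "cmmdhqd" -> "dqhdmmc" -> "d" -> "z"
  "qqkqgcggjjx" -> "zztzplppssg" -> "gsspplpztzz" -> "g" -> "c"
  "aeueiwge" -> "jndnrfpn" -> "npfrndnj" -> "n" -> "j"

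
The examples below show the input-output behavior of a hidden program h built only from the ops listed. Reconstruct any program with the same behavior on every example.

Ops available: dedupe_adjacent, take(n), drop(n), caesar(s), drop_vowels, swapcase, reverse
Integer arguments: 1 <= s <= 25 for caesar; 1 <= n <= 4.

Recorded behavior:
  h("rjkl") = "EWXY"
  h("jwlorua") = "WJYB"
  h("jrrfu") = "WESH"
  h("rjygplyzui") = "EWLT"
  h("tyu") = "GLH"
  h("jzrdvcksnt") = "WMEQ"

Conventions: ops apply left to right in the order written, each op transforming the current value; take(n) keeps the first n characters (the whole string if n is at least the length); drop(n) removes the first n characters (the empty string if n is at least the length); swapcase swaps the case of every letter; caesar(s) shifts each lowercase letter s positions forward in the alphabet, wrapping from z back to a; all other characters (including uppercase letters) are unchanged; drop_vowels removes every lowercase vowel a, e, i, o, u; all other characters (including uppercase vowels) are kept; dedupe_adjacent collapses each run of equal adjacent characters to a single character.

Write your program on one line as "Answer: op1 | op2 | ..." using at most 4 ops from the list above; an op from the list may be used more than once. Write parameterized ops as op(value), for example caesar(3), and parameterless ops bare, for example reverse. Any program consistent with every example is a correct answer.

dedupe_adjacent | caesar(13) | take(4) | swapcase

Check, running the answer program on each example:
  "rjkl" -> "rjkl" -> "ewxy" -> "ewxy" -> "EWXY"
  "jwlorua" -> "jwlorua" -> "wjybehn" -> "wjyb" -> "WJYB"
  "jrrfu" -> "jrfu" -> "wesh" -> "wesh" -> "WESH"
  "rjygplyzui" -> "rjygplyzui" -> "ewltcylmhv" -> "ewlt" -> "EWLT"
  "tyu" -> "tyu" -> "glh" -> "glh" -> "GLH"
  "jzrdvcksnt" -> "jzrdvcksnt" -> "wmeqipxfag" -> "wmeq" -> "WMEQ"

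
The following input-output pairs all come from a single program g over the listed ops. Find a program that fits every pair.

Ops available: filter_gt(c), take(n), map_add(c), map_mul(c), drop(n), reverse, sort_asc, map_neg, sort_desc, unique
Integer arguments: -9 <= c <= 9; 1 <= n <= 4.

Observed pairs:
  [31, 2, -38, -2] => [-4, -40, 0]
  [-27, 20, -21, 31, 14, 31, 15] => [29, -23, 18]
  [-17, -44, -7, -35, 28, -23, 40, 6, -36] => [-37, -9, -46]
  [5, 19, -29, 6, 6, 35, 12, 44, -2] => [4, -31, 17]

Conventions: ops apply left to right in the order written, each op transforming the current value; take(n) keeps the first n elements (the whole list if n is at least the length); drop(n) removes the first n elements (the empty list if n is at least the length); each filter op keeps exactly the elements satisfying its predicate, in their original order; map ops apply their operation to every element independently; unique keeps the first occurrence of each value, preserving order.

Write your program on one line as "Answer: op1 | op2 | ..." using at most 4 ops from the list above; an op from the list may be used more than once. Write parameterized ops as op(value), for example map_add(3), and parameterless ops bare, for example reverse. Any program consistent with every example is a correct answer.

take(4) | drop(1) | reverse | map_add(-2)

Check, running the answer program on each example:
  [31, 2, -38, -2] -> [31, 2, -38, -2] -> [2, -38, -2] -> [-2, -38, 2] -> [-4, -40, 0]
  [-27, 20, -21, 31, 14, 31, 15] -> [-27, 20, -21, 31] -> [20, -21, 31] -> [31, -21, 20] -> [29, -23, 18]
  [-17, -44, -7, -35, 28, -23, 40, 6, -36] -> [-17, -44, -7, -35] -> [-44, -7, -35] -> [-35, -7, -44] -> [-37, -9, -46]
  [5, 19, -29, 6, 6, 35, 12, 44, -2] -> [5, 19, -29, 6] -> [19, -29, 6] -> [6, -29, 19] -> [4, -31, 17]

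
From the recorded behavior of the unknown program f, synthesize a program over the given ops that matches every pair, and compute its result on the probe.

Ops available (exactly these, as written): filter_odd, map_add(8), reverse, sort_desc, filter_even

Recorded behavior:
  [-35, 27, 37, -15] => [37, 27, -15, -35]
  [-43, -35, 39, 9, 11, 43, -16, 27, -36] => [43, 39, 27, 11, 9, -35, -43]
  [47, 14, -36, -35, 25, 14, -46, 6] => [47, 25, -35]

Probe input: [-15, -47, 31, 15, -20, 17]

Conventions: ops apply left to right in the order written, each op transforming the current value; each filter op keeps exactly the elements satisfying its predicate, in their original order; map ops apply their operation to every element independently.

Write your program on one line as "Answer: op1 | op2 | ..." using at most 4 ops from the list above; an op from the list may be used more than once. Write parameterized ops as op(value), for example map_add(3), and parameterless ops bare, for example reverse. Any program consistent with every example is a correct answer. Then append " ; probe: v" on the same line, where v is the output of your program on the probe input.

filter_odd | reverse | sort_desc ; probe: [31, 17, 15, -15, -47]

Check, running the answer program on each example:
  [-35, 27, 37, -15] -> [-35, 27, 37, -15] -> [-15, 37, 27, -35] -> [37, 27, -15, -35]
  [-43, -35, 39, 9, 11, 43, -16, 27, -36] -> [-43, -35, 39, 9, 11, 43, 27] -> [27, 43, 11, 9, 39, -35, -43] -> [43, 39, 27, 11, 9, -35, -43]
  [47, 14, -36, -35, 25, 14, -46, 6] -> [47, -35, 25] -> [25, -35, 47] -> [47, 25, -35]
  probe: [-15, -47, 31, 15, -20, 17] -> [-15, -47, 31, 15, 17] -> [17, 15, 31, -47, -15] -> [31, 17, 15, -15, -47]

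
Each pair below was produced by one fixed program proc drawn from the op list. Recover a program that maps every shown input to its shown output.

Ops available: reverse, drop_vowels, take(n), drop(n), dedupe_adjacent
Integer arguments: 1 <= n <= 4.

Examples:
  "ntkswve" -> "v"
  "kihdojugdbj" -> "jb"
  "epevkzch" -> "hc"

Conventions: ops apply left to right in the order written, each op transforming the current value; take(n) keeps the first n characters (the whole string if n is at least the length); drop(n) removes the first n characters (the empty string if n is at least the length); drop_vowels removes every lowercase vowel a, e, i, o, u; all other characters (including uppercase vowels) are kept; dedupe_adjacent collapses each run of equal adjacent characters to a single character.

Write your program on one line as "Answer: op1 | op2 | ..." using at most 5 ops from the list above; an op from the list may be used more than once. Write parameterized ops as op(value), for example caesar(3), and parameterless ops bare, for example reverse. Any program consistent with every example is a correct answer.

reverse | take(2) | reverse | drop_vowels | reverse

Check, running the answer program on each example:
  "ntkswve" -> "evwsktn" -> "ev" -> "ve" -> "v" -> "v"
  "kihdojugdbj" -> "jbdgujodhik" -> "jb" -> "bj" -> "bj" -> "jb"
  "epevkzch" -> "hczkvepe" -> "hc" -> "ch" -> "ch" -> "hc"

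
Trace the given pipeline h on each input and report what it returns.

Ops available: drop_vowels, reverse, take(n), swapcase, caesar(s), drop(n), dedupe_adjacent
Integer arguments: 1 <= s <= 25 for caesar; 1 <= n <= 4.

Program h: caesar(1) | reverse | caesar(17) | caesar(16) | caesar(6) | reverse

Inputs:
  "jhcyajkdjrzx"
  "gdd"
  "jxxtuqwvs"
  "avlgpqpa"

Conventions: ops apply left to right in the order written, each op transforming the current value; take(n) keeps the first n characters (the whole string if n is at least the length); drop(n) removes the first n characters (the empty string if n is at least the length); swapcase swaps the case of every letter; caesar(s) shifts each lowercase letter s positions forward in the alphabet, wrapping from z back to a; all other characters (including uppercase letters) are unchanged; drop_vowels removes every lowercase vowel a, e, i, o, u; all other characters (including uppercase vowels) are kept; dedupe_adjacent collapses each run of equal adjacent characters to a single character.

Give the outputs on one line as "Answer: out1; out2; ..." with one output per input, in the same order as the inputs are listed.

Execution, op by op:
  "jhcyajkdjrzx" -> "kidzbkleksay" -> "yaskelkbzdik" -> "prjbvcbsquzb" -> "fhzrlsrigkpr" -> "lnfxryxomqvx" -> "xvqmoxyrxfnl"
  "gdd" -> "hee" -> "eeh" -> "vvy" -> "llo" -> "rru" -> "urr"
  "jxxtuqwvs" -> "kyyuvrxwt" -> "twxrvuyyk" -> "knoimlppb" -> "adeycbffr" -> "gjkeihllx" -> "xllhiekjg"
  "avlgpqpa" -> "bwmhqrqb" -> "bqrqhmwb" -> "shihydns" -> "ixyxotdi" -> "odeduzjo" -> "ojzudedo"

"xvqmoxyrxfnl"; "urr"; "xllhiekjg"; "ojzudedo"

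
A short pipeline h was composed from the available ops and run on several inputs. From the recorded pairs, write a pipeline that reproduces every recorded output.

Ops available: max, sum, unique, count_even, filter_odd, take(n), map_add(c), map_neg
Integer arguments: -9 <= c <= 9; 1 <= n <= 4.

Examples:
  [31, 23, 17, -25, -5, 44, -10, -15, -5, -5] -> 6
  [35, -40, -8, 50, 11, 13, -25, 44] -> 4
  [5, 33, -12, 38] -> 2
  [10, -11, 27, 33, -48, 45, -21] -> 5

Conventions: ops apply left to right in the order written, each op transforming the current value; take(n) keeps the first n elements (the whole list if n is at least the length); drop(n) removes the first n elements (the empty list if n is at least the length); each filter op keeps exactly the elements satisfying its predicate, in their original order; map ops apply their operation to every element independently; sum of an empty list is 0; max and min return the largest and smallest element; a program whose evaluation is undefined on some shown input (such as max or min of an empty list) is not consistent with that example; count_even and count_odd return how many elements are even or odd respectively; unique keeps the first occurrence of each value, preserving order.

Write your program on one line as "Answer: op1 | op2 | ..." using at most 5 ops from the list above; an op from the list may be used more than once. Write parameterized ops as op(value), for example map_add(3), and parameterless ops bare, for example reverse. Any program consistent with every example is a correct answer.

unique | map_add(8) | map_add(-3) | map_add(-6) | count_even

Check, running the answer program on each example:
  [31, 23, 17, -25, -5, 44, -10, -15, -5, -5] -> [31, 23, 17, -25, -5, 44, -10, -15] -> [39, 31, 25, -17, 3, 52, -2, -7] -> [36, 28, 22, -20, 0, 49, -5, -10] -> [30, 22, 16, -26, -6, 43, -11, -16] -> 6
  [35, -40, -8, 50, 11, 13, -25, 44] -> [35, -40, -8, 50, 11, 13, -25, 44] -> [43, -32, 0, 58, 19, 21, -17, 52] -> [40, -35, -3, 55, 16, 18, -20, 49] -> [34, -41, -9, 49, 10, 12, -26, 43] -> 4
  [5, 33, -12, 38] -> [5, 33, -12, 38] -> [13, 41, -4, 46] -> [10, 38, -7, 43] -> [4, 32, -13, 37] -> 2
  [10, -11, 27, 33, -48, 45, -21] -> [10, -11, 27, 33, -48, 45, -21] -> [18, -3, 35, 41, -40, 53, -13] -> [15, -6, 32, 38, -43, 50, -16] -> [9, -12, 26, 32, -49, 44, -22] -> 5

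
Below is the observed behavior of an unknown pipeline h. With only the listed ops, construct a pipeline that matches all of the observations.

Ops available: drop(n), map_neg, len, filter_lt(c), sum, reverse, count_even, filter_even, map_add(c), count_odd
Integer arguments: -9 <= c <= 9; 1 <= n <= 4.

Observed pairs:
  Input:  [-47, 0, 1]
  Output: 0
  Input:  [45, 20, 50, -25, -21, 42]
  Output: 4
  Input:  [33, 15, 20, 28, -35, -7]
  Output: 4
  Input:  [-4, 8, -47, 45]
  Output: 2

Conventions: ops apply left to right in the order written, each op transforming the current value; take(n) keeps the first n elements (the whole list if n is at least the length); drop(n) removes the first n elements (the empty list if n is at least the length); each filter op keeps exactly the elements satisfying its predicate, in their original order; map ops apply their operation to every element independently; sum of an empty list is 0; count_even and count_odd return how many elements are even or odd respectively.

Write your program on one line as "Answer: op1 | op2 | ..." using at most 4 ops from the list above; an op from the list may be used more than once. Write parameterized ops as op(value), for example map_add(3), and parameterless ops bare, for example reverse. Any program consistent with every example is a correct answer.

map_neg | filter_lt(-6) | reverse | len

Check, running the answer program on each example:
  [-47, 0, 1] -> [47, 0, -1] -> [] -> [] -> 0
  [45, 20, 50, -25, -21, 42] -> [-45, -20, -50, 25, 21, -42] -> [-45, -20, -50, -42] -> [-42, -50, -20, -45] -> 4
  [33, 15, 20, 28, -35, -7] -> [-33, -15, -20, -28, 35, 7] -> [-33, -15, -20, -28] -> [-28, -20, -15, -33] -> 4
  [-4, 8, -47, 45] -> [4, -8, 47, -45] -> [-8, -45] -> [-45, -8] -> 2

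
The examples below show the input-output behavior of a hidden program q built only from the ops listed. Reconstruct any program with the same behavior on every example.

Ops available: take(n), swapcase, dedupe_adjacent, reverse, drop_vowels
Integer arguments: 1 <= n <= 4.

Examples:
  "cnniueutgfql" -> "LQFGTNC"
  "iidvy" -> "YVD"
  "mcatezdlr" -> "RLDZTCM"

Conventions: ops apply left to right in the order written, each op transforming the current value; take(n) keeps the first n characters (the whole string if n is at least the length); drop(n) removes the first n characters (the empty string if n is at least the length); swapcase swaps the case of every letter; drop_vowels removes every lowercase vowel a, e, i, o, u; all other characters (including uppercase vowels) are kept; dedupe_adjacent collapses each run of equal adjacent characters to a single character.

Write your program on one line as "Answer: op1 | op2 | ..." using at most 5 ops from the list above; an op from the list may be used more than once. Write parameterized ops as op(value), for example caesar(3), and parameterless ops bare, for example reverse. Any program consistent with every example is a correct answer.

drop_vowels | reverse | dedupe_adjacent | swapcase

Check, running the answer program on each example:
  "cnniueutgfql" -> "cnntgfql" -> "lqfgtnnc" -> "lqfgtnc" -> "LQFGTNC"
  "iidvy" -> "dvy" -> "yvd" -> "yvd" -> "YVD"
  "mcatezdlr" -> "mctzdlr" -> "rldztcm" -> "rldztcm" -> "RLDZTCM"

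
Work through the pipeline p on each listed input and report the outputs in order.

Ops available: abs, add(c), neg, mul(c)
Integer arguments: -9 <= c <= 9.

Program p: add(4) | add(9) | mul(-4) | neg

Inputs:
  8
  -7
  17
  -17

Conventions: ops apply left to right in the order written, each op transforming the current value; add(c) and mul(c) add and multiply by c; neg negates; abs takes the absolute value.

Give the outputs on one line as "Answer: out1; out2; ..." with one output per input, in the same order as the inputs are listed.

84; 24; 120; -16

Execution, op by op:
  8 -> 12 -> 21 -> -84 -> 84
  -7 -> -3 -> 6 -> -24 -> 24
  17 -> 21 -> 30 -> -120 -> 120
  -17 -> -13 -> -4 -> 16 -> -16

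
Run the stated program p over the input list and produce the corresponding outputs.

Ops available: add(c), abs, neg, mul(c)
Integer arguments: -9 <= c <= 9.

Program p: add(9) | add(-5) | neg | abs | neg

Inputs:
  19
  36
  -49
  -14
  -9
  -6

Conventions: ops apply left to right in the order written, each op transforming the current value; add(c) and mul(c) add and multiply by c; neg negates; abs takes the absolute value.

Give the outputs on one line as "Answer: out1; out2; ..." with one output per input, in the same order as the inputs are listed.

Execution, op by op:
  19 -> 28 -> 23 -> -23 -> 23 -> -23
  36 -> 45 -> 40 -> -40 -> 40 -> -40
  -49 -> -40 -> -45 -> 45 -> 45 -> -45
  -14 -> -5 -> -10 -> 10 -> 10 -> -10
  -9 -> 0 -> -5 -> 5 -> 5 -> -5
  -6 -> 3 -> -2 -> 2 -> 2 -> -2

-23; -40; -45; -10; -5; -2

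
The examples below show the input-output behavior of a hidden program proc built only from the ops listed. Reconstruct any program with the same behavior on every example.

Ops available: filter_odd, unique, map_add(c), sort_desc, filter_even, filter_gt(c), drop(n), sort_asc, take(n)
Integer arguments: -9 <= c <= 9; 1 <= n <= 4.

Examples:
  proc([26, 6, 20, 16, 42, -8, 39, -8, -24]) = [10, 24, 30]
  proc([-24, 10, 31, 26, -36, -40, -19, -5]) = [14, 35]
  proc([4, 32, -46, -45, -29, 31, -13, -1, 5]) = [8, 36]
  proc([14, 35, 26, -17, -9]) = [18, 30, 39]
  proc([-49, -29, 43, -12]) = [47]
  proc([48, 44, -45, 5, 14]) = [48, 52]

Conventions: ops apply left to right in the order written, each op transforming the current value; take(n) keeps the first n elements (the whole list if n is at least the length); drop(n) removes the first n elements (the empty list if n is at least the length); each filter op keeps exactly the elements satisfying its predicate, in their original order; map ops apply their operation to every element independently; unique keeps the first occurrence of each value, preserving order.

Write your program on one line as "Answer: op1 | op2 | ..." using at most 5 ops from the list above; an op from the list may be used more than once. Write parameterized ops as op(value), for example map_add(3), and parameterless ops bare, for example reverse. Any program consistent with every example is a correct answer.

take(3) | map_add(4) | filter_gt(2) | sort_asc

Check, running the answer program on each example:
  [26, 6, 20, 16, 42, -8, 39, -8, -24] -> [26, 6, 20] -> [30, 10, 24] -> [30, 10, 24] -> [10, 24, 30]
  [-24, 10, 31, 26, -36, -40, -19, -5] -> [-24, 10, 31] -> [-20, 14, 35] -> [14, 35] -> [14, 35]
  [4, 32, -46, -45, -29, 31, -13, -1, 5] -> [4, 32, -46] -> [8, 36, -42] -> [8, 36] -> [8, 36]
  [14, 35, 26, -17, -9] -> [14, 35, 26] -> [18, 39, 30] -> [18, 39, 30] -> [18, 30, 39]
  [-49, -29, 43, -12] -> [-49, -29, 43] -> [-45, -25, 47] -> [47] -> [47]
  [48, 44, -45, 5, 14] -> [48, 44, -45] -> [52, 48, -41] -> [52, 48] -> [48, 52]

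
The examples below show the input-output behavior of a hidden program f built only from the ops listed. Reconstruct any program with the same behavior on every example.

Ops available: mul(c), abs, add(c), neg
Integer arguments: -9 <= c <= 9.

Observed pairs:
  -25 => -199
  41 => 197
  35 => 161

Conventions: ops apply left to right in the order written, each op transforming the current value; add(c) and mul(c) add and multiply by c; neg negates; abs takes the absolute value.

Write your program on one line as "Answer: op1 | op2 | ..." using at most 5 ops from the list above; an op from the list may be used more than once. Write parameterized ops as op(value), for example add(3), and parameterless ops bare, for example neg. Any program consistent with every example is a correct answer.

add(-8) | mul(2) | mul(3) | add(2) | add(-3)

Check, running the answer program on each example:
  -25 -> -33 -> -66 -> -198 -> -196 -> -199
  41 -> 33 -> 66 -> 198 -> 200 -> 197
  35 -> 27 -> 54 -> 162 -> 164 -> 161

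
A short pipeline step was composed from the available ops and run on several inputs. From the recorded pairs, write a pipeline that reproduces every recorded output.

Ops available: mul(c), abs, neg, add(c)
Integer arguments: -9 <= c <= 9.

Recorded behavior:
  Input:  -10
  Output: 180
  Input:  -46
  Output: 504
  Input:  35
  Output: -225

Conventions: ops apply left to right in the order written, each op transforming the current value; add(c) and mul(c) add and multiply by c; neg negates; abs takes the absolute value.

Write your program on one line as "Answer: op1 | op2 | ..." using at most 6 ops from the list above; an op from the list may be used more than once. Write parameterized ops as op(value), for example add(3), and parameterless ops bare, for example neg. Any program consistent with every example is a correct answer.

neg | add(5) | neg | add(-5) | mul(-9)

Check, running the answer program on each example:
  -10 -> 10 -> 15 -> -15 -> -20 -> 180
  -46 -> 46 -> 51 -> -51 -> -56 -> 504
  35 -> -35 -> -30 -> 30 -> 25 -> -225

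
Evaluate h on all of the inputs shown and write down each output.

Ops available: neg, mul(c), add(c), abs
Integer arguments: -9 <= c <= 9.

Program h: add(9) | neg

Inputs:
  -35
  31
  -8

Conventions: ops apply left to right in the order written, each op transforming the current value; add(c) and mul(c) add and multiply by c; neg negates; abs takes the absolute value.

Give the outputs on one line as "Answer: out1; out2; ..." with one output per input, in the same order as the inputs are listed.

26; -40; -1

Execution, op by op:
  -35 -> -26 -> 26
  31 -> 40 -> -40
  -8 -> 1 -> -1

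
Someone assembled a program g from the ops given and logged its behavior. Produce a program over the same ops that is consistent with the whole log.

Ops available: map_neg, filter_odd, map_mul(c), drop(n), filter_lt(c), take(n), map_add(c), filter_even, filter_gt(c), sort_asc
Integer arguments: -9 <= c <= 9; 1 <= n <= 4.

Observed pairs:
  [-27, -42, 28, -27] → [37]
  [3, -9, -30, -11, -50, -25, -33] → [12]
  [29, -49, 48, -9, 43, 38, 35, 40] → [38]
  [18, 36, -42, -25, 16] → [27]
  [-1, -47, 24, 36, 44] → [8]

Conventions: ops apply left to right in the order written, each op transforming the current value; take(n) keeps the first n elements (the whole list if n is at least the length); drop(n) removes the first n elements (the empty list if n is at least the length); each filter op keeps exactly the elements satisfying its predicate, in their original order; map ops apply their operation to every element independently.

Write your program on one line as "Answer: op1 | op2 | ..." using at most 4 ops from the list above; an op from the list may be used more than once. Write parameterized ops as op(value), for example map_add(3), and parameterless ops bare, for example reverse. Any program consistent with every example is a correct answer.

map_add(9) | filter_gt(-3) | take(4) | take(1)

Check, running the answer program on each example:
  [-27, -42, 28, -27] -> [-18, -33, 37, -18] -> [37] -> [37] -> [37]
  [3, -9, -30, -11, -50, -25, -33] -> [12, 0, -21, -2, -41, -16, -24] -> [12, 0, -2] -> [12, 0, -2] -> [12]
  [29, -49, 48, -9, 43, 38, 35, 40] -> [38, -40, 57, 0, 52, 47, 44, 49] -> [38, 57, 0, 52, 47, 44, 49] -> [38, 57, 0, 52] -> [38]
  [18, 36, -42, -25, 16] -> [27, 45, -33, -16, 25] -> [27, 45, 25] -> [27, 45, 25] -> [27]
  [-1, -47, 24, 36, 44] -> [8, -38, 33, 45, 53] -> [8, 33, 45, 53] -> [8, 33, 45, 53] -> [8]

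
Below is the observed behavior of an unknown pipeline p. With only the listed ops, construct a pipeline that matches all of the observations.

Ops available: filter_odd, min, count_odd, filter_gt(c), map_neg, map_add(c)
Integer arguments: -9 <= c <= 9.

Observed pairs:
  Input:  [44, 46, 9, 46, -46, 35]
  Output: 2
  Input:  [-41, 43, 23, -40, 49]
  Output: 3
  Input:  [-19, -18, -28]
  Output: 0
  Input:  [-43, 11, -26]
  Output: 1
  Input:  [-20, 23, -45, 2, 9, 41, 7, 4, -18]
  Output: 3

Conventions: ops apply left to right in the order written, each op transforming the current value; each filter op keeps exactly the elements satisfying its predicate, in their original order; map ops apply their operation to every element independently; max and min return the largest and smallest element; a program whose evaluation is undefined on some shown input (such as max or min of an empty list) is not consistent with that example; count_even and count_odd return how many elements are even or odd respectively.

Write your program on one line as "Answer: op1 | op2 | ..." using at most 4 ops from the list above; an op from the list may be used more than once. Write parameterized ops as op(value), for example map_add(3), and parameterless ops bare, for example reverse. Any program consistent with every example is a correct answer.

filter_gt(2) | filter_odd | filter_gt(7) | count_odd

Check, running the answer program on each example:
  [44, 46, 9, 46, -46, 35] -> [44, 46, 9, 46, 35] -> [9, 35] -> [9, 35] -> 2
  [-41, 43, 23, -40, 49] -> [43, 23, 49] -> [43, 23, 49] -> [43, 23, 49] -> 3
  [-19, -18, -28] -> [] -> [] -> [] -> 0
  [-43, 11, -26] -> [11] -> [11] -> [11] -> 1
  [-20, 23, -45, 2, 9, 41, 7, 4, -18] -> [23, 9, 41, 7, 4] -> [23, 9, 41, 7] -> [23, 9, 41] -> 3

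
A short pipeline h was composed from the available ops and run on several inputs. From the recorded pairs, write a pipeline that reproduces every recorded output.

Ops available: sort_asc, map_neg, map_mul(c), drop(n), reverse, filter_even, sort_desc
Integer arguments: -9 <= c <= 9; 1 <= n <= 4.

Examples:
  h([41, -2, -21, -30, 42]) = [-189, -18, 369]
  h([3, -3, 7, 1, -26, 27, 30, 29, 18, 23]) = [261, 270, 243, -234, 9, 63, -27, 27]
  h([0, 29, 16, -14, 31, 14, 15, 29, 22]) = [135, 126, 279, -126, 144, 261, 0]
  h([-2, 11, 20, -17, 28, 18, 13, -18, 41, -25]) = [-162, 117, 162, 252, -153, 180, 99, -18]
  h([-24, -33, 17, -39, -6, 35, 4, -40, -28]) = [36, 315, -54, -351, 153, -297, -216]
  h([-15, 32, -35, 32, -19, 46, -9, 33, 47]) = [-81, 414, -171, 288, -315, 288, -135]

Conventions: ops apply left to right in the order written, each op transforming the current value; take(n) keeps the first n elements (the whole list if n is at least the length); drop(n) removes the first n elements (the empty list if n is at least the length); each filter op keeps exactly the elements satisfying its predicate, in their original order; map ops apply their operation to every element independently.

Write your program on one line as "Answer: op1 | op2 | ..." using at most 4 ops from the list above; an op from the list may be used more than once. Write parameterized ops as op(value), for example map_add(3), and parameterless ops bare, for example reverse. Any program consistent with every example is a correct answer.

reverse | drop(2) | map_neg | map_mul(-9)

Check, running the answer program on each example:
  [41, -2, -21, -30, 42] -> [42, -30, -21, -2, 41] -> [-21, -2, 41] -> [21, 2, -41] -> [-189, -18, 369]
  [3, -3, 7, 1, -26, 27, 30, 29, 18, 23] -> [23, 18, 29, 30, 27, -26, 1, 7, -3, 3] -> [29, 30, 27, -26, 1, 7, -3, 3] -> [-29, -30, -27, 26, -1, -7, 3, -3] -> [261, 270, 243, -234, 9, 63, -27, 27]
  [0, 29, 16, -14, 31, 14, 15, 29, 22] -> [22, 29, 15, 14, 31, -14, 16, 29, 0] -> [15, 14, 31, -14, 16, 29, 0] -> [-15, -14, -31, 14, -16, -29, 0] -> [135, 126, 279, -126, 144, 261, 0]
  [-2, 11, 20, -17, 28, 18, 13, -18, 41, -25] -> [-25, 41, -18, 13, 18, 28, -17, 20, 11, -2] -> [-18, 13, 18, 28, -17, 20, 11, -2] -> [18, -13, -18, -28, 17, -20, -11, 2] -> [-162, 117, 162, 252, -153, 180, 99, -18]
  [-24, -33, 17, -39, -6, 35, 4, -40, -28] -> [-28, -40, 4, 35, -6, -39, 17, -33, -24] -> [4, 35, -6, -39, 17, -33, -24] -> [-4, -35, 6, 39, -17, 33, 24] -> [36, 315, -54, -351, 153, -297, -216]
  [-15, 32, -35, 32, -19, 46, -9, 33, 47] -> [47, 33, -9, 46, -19, 32, -35, 32, -15] -> [-9, 46, -19, 32, -35, 32, -15] -> [9, -46, 19, -32, 35, -32, 15] -> [-81, 414, -171, 288, -315, 288, -135]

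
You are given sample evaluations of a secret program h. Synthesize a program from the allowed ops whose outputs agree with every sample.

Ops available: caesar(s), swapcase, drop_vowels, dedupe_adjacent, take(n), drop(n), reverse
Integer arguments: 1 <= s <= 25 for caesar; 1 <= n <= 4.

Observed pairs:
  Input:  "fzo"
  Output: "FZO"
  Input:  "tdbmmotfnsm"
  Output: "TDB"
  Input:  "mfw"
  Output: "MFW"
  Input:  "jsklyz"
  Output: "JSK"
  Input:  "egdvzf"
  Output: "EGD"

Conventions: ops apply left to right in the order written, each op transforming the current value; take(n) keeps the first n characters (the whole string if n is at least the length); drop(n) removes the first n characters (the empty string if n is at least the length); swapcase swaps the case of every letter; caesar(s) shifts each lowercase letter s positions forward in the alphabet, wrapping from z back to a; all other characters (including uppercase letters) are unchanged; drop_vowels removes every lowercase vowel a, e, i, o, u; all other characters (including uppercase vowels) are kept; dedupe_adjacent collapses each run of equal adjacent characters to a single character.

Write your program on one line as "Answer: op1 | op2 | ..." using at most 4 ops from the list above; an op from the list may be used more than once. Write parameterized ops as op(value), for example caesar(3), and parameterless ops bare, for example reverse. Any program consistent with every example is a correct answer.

take(4) | swapcase | take(3)

Check, running the answer program on each example:
  "fzo" -> "fzo" -> "FZO" -> "FZO"
  "tdbmmotfnsm" -> "tdbm" -> "TDBM" -> "TDB"
  "mfw" -> "mfw" -> "MFW" -> "MFW"
  "jsklyz" -> "jskl" -> "JSKL" -> "JSK"
  "egdvzf" -> "egdv" -> "EGDV" -> "EGD"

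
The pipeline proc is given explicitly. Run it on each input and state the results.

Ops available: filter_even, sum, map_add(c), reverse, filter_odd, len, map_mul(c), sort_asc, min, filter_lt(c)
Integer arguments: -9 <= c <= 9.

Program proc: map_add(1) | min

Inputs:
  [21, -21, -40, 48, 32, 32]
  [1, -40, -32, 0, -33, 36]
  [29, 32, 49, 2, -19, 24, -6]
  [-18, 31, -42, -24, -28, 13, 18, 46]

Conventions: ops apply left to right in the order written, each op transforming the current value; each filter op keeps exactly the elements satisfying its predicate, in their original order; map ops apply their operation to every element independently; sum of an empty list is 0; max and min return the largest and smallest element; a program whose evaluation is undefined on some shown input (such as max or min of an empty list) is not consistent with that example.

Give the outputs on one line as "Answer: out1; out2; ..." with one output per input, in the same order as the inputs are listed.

-39; -39; -18; -41

Execution, op by op:
  [21, -21, -40, 48, 32, 32] -> [22, -20, -39, 49, 33, 33] -> -39
  [1, -40, -32, 0, -33, 36] -> [2, -39, -31, 1, -32, 37] -> -39
  [29, 32, 49, 2, -19, 24, -6] -> [30, 33, 50, 3, -18, 25, -5] -> -18
  [-18, 31, -42, -24, -28, 13, 18, 46] -> [-17, 32, -41, -23, -27, 14, 19, 47] -> -41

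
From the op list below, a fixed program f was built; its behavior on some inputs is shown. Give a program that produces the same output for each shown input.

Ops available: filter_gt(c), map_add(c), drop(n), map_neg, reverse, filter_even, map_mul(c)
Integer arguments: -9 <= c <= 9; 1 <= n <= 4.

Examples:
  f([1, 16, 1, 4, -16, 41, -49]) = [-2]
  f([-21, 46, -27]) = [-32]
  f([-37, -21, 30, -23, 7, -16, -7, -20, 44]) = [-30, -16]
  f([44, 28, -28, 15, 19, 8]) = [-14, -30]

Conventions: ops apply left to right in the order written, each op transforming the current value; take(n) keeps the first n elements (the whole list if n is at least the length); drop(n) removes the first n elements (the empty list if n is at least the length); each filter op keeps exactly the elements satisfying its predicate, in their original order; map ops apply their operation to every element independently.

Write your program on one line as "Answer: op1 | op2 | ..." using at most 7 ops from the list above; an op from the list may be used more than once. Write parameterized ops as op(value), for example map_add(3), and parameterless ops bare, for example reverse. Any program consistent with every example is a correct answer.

map_add(-8) | filter_even | map_add(-6) | filter_gt(-3) | reverse | map_neg

Check, running the answer program on each example:
  [1, 16, 1, 4, -16, 41, -49] -> [-7, 8, -7, -4, -24, 33, -57] -> [8, -4, -24] -> [2, -10, -30] -> [2] -> [2] -> [-2]
  [-21, 46, -27] -> [-29, 38, -35] -> [38] -> [32] -> [32] -> [32] -> [-32]
  [-37, -21, 30, -23, 7, -16, -7, -20, 44] -> [-45, -29, 22, -31, -1, -24, -15, -28, 36] -> [22, -24, -28, 36] -> [16, -30, -34, 30] -> [16, 30] -> [30, 16] -> [-30, -16]
  [44, 28, -28, 15, 19, 8] -> [36, 20, -36, 7, 11, 0] -> [36, 20, -36, 0] -> [30, 14, -42, -6] -> [30, 14] -> [14, 30] -> [-14, -30]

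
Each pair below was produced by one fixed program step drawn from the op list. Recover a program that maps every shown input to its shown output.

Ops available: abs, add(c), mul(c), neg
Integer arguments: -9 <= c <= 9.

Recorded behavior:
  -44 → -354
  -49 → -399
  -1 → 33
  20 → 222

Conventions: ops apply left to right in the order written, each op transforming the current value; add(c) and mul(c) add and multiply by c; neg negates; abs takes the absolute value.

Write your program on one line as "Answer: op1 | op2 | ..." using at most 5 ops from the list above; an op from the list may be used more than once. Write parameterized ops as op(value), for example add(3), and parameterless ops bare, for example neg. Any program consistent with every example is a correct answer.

add(4) | mul(9) | add(-3) | add(9)

Check, running the answer program on each example:
  -44 -> -40 -> -360 -> -363 -> -354
  -49 -> -45 -> -405 -> -408 -> -399
  -1 -> 3 -> 27 -> 24 -> 33
  20 -> 24 -> 216 -> 213 -> 222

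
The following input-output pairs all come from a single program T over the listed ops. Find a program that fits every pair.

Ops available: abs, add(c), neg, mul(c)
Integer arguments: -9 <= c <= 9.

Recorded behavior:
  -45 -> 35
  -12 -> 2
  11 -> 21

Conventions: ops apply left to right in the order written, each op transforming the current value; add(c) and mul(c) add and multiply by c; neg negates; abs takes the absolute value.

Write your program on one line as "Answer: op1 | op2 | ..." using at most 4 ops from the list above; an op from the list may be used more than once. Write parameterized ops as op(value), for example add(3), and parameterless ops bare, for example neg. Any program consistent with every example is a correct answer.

add(4) | add(1) | add(5) | abs

Check, running the answer program on each example:
  -45 -> -41 -> -40 -> -35 -> 35
  -12 -> -8 -> -7 -> -2 -> 2
  11 -> 15 -> 16 -> 21 -> 21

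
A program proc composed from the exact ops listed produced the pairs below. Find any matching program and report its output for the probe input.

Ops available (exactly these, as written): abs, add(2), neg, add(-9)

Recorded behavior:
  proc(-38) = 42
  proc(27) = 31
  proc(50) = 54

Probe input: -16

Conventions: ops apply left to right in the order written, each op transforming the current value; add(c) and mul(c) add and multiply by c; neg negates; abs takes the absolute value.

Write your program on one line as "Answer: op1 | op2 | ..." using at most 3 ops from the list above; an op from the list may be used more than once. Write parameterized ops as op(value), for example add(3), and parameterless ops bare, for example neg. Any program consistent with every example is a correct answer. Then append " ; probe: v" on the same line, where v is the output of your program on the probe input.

abs | add(2) | add(2) ; probe: 20

Check, running the answer program on each example:
  -38 -> 38 -> 40 -> 42
  27 -> 27 -> 29 -> 31
  50 -> 50 -> 52 -> 54
  probe: -16 -> 16 -> 18 -> 20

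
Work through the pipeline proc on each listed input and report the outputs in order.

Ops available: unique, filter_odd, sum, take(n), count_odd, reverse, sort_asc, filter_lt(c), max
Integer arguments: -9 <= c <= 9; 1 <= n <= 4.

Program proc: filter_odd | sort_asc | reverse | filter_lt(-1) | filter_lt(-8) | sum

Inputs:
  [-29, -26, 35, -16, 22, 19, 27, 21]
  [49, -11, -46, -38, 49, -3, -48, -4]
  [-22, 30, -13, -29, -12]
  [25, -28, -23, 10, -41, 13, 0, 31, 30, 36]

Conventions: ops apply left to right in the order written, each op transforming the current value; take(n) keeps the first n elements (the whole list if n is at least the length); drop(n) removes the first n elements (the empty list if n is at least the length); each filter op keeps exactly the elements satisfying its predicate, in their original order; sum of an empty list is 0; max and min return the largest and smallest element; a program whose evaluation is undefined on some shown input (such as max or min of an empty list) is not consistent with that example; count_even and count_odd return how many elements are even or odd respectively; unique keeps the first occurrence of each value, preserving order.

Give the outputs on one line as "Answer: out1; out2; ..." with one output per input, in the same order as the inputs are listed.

-29; -11; -42; -64

Execution, op by op:
  [-29, -26, 35, -16, 22, 19, 27, 21] -> [-29, 35, 19, 27, 21] -> [-29, 19, 21, 27, 35] -> [35, 27, 21, 19, -29] -> [-29] -> [-29] -> -29
  [49, -11, -46, -38, 49, -3, -48, -4] -> [49, -11, 49, -3] -> [-11, -3, 49, 49] -> [49, 49, -3, -11] -> [-3, -11] -> [-11] -> -11
  [-22, 30, -13, -29, -12] -> [-13, -29] -> [-29, -13] -> [-13, -29] -> [-13, -29] -> [-13, -29] -> -42
  [25, -28, -23, 10, -41, 13, 0, 31, 30, 36] -> [25, -23, -41, 13, 31] -> [-41, -23, 13, 25, 31] -> [31, 25, 13, -23, -41] -> [-23, -41] -> [-23, -41] -> -64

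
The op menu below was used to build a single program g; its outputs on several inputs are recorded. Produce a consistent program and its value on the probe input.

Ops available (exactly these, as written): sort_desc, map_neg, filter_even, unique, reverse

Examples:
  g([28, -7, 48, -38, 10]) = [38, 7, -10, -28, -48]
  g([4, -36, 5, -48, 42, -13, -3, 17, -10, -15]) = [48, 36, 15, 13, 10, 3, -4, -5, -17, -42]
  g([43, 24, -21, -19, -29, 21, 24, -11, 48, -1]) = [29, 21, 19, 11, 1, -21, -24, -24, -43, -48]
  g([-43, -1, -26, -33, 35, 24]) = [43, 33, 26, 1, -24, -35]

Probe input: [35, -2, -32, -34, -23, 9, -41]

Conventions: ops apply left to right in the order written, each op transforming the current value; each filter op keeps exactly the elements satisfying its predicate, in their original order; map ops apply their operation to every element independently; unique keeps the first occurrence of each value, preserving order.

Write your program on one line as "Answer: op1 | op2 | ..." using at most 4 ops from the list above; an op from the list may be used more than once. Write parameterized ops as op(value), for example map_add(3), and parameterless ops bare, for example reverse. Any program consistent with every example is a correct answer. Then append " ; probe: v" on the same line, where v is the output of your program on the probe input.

map_neg | reverse | sort_desc ; probe: [41, 34, 32, 23, 2, -9, -35]

Check, running the answer program on each example:
  [28, -7, 48, -38, 10] -> [-28, 7, -48, 38, -10] -> [-10, 38, -48, 7, -28] -> [38, 7, -10, -28, -48]
  [4, -36, 5, -48, 42, -13, -3, 17, -10, -15] -> [-4, 36, -5, 48, -42, 13, 3, -17, 10, 15] -> [15, 10, -17, 3, 13, -42, 48, -5, 36, -4] -> [48, 36, 15, 13, 10, 3, -4, -5, -17, -42]
  [43, 24, -21, -19, -29, 21, 24, -11, 48, -1] -> [-43, -24, 21, 19, 29, -21, -24, 11, -48, 1] -> [1, -48, 11, -24, -21, 29, 19, 21, -24, -43] -> [29, 21, 19, 11, 1, -21, -24, -24, -43, -48]
  [-43, -1, -26, -33, 35, 24] -> [43, 1, 26, 33, -35, -24] -> [-24, -35, 33, 26, 1, 43] -> [43, 33, 26, 1, -24, -35]
  probe: [35, -2, -32, -34, -23, 9, -41] -> [-35, 2, 32, 34, 23, -9, 41] -> [41, -9, 23, 34, 32, 2, -35] -> [41, 34, 32, 23, 2, -9, -35]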